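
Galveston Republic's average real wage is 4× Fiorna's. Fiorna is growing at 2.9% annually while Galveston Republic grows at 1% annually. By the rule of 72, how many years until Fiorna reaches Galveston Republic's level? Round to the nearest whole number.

The growth-rate gap is 2.9% − 1% = 1.9 percentage points.
So the ratio between them halves every 72/1.9 ≈ 37.89 years.
A 4× gap closes after 2 halvings: 2 × 37.89 ≈ 76 years.

≈ 76 years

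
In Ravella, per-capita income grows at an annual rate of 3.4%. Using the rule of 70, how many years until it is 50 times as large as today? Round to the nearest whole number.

Doubling time ≈ 70/3.4 = 20.59 years.
Reaching 50× takes log₂(50) ≈ 5.64 doublings.
5.64 × 20.59 ≈ 116 years.

≈ 116 years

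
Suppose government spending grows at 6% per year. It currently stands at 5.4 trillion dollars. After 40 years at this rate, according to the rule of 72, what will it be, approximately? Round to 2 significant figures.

roughly 54 trillion dollars

Doubling time ≈ 72/6 = 12.00 years.
40 years is 40/12.00 ≈ 3.33 doublings, a factor of 2^3.33 ≈ 10.06.
5.4 × 10.06 ≈ 54 trillion dollars.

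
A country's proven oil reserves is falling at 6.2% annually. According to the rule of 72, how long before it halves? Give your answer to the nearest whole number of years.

roughly 12 years

Falling at 6.2%, it halves about every 72/6.2 = 11.61 years.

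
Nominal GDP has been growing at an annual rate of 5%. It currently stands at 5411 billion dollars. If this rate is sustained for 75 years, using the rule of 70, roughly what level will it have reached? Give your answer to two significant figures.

It doubles every 70/5 ≈ 14.00 years, so 75 years is 5.36 doublings.
2^5.36 ≈ 41.07; 5411 × 41.07 ≈ 220000 billion dollars.

≈ 220000 billion dollars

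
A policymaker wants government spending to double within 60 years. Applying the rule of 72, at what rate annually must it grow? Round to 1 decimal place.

72 / 60 ≈ 1.20, so about 1.2% annually.

about 1.2%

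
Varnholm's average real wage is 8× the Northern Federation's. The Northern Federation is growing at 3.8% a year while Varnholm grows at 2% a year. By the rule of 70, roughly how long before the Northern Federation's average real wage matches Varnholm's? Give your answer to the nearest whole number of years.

The growth-rate gap is 3.8% − 2% = 1.8 percentage points.
So the ratio between them halves every 70/1.8 ≈ 38.89 years.
An 8× gap closes after 3 halvings: 3 × 38.89 ≈ 117 years.

117 years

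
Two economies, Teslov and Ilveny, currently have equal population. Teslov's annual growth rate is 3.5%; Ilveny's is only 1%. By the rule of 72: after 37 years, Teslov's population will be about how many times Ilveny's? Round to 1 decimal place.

Rate gap = 3.5% − 1% = 2.5 points.
The ratio doubles every 72/2.5 ≈ 28.80 years.
37/28.80 ≈ 1.28 doublings → ratio ≈ 2^1.28 ≈ 2.4.

about 2.4 times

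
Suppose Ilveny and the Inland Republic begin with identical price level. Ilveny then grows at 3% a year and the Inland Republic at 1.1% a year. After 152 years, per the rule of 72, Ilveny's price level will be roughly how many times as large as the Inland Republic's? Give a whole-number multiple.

Ilveny pulls ahead at 1.9 pp per year, so the ratio doubles every 72/1.9 ≈ 37.89 years.
In 152 years that's 4.01 doublings: 2^4.01 ≈ 16.

approximately 16 times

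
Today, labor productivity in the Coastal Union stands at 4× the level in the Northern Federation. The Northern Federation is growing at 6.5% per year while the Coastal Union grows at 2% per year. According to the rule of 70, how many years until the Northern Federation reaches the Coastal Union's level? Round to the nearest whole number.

the Northern Federation gains on the Coastal Union at 6.5% − 2% = 4.5 points a year.
At that relative rate the gap halves every 70/4.5 ≈ 15.56 years.
A 4× gap closes after 2 halvings: 2 × 15.56 ≈ 31 years.

about 31 years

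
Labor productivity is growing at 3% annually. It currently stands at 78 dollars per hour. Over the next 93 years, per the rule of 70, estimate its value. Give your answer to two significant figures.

approximately 1200 dollars per hour

It doubles every 70/3 ≈ 23.33 years, so 93 years is 3.99 doublings.
2^3.99 ≈ 15.89; 78 × 15.89 ≈ 1200 dollars per hour.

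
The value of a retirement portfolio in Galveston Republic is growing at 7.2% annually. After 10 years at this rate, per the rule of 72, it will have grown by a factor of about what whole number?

≈ 2 times

Doubling time ≈ 72/7.2 = 10.00 years.
10/10.00 ≈ 1 doubling, so about 2^1 = 2×.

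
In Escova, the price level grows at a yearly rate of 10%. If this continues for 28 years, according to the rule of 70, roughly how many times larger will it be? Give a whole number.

Doubling time ≈ 70/10 = 7.00 years.
28/7.00 ≈ 4 doublings, so about 2^4 = 16×.

approximately 16 times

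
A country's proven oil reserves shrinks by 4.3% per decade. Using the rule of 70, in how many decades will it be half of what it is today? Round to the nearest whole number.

about 16 decades

Halving time ≈ 70 / 4.3 = 16.28 → 16 decades.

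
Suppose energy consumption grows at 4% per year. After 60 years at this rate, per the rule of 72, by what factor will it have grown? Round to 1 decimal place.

10.1 times

Doubles every ≈ 18.00 years (72/4).
60 years is 3.33 doublings; 2^3.33 ≈ 10.1×.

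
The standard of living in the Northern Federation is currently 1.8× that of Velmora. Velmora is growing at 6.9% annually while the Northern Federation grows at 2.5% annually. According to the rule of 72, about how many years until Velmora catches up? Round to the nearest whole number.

The growth-rate gap is 6.9% − 2.5% = 4.4 percentage points.
So the ratio between them halves every 72/4.4 ≈ 16.36 years.
A 1.8× gap takes log₂(1.8) ≈ 0.85 halvings to close: 0.85 × 16.36 ≈ 14 years.

about 14 years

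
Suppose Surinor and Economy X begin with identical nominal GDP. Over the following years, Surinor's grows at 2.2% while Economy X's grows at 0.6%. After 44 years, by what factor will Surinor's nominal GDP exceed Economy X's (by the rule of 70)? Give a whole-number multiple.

Surinor pulls ahead at 1.6 pp per year, so the ratio doubles every 70/1.6 ≈ 43.75 years.
In 44 years that's 1.01 doublings: 2^1.01 ≈ 2.

≈ 2 times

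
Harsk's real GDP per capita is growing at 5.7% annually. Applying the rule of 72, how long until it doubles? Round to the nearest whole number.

13 years

72/5.7 ≈ 12.63, so it doubles roughly every 13 years.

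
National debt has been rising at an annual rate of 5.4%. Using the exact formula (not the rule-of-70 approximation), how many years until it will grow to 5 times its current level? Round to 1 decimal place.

30.6 years

t = ln(5) / ln(1 + 0.054) = 1.6094 / 0.052592 ≈ 30.60.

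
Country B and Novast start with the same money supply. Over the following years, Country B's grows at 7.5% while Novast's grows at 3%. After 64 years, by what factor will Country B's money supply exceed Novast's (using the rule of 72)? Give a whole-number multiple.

≈ 16 times

Rate gap = 7.5% − 3% = 4.5 points.
The ratio doubles every 72/4.5 ≈ 16.00 years.
64/16.00 ≈ 4.00 doublings → ratio ≈ 2^4.00 ≈ 16.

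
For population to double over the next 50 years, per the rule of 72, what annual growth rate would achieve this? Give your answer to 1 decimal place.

72 / 50 ≈ 1.44, so about 1.4% a year.

approximately 1.4% a year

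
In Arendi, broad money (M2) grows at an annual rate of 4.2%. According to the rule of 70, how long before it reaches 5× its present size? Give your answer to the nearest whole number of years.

around 39 years

At 4.2% it doubles every 70/4.2 ≈ 16.67 years.
5× is log₂ 5 ≈ 2.32 doublings, so ≈ 2.32 × 16.67 = 39 years.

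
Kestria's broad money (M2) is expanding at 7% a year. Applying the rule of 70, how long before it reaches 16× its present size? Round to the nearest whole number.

At 7% it doubles every 70/7 ≈ 10.00 years.
16 = 2^4, so 4 doublings → 40 years.

roughly 40 years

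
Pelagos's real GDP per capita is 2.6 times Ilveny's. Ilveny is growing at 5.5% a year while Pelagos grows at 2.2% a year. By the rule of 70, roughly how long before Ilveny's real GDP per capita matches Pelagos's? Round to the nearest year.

What matters is the difference: 3.3 pp.
Rule of 70 on the gap: the ratio halves every 70/3.3 ≈ 21.21 years.
A 2.6 times gap takes log₂(2.6) ≈ 1.38 halvings to close: 1.38 × 21.21 ≈ 29 years.

approximately 29 years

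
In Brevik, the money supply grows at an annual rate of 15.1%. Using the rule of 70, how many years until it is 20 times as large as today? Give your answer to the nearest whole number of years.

Doubling time ≈ 70/15.1 = 4.64 years.
Reaching 20× takes log₂(20) ≈ 4.32 doublings.
4.32 × 4.64 ≈ 20 years.

roughly 20 years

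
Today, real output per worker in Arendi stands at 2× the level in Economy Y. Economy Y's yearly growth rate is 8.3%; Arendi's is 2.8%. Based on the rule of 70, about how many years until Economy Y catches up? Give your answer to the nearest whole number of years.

≈ 13 years

The growth-rate gap is 8.3% − 2.8% = 5.5 percentage points.
So the ratio between them halves every 70/5.5 ≈ 12.73 years.
A 2× gap closes after 1 halving: 1 × 12.73 ≈ 13 years.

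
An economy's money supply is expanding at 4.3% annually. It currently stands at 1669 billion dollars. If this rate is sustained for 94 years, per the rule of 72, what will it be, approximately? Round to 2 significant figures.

It doubles every 72/4.3 ≈ 16.74 years, so 94 years is 5.62 doublings.
2^5.62 ≈ 49.18; 1669 × 49.18 ≈ 82000 billion dollars.

about 82000 billion dollars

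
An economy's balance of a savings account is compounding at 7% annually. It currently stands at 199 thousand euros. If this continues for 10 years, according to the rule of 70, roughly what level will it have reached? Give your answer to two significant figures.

It doubles every 70/7 ≈ 10.00 years, so 10 years is 1.00 doublings.
2^1.00 ≈ 2.00; 199 × 2.00 ≈ 400 thousand euros.

around 400 thousand euros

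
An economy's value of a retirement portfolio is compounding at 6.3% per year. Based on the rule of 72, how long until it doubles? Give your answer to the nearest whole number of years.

≈ 11 years

At 6.3%, doubling takes about 72/6.3 = 11.43 years.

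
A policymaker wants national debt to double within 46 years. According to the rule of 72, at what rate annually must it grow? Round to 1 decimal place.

about 1.6%

72 / 46 ≈ 1.57, so about 1.6% annually.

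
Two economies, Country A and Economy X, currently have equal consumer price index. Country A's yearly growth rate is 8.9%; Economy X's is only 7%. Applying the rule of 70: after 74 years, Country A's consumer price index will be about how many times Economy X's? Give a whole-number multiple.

roughly 4 times

Country A pulls ahead at 1.9 pp per year, so the ratio doubles every 70/1.9 ≈ 36.84 years.
In 74 years that's 2.01 doublings: 2^2.01 ≈ 4.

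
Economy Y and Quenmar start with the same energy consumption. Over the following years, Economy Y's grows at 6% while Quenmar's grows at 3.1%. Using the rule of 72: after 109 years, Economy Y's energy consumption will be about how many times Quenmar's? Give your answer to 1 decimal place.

Economy Y pulls ahead at 2.9 pp per year, so the ratio doubles every 72/2.9 ≈ 24.83 years.
In 109 years that's 4.39 doublings: 2^4.39 ≈ 21.0.

≈ 21.0 times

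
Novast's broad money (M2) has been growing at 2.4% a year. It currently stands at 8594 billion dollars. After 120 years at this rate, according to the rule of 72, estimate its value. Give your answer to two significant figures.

It doubles every 72/2.4 ≈ 30.00 years, so 120 years is 4.00 doublings.
2^4.00 ≈ 16.00; 8594 × 16.00 ≈ 140000 billion dollars.

around 140000 billion dollars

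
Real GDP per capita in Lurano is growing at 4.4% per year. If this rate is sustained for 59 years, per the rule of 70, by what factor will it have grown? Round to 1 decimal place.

around 13.1 times

Doubling time ≈ 70/4.4 = 15.91 years.
59 years / 15.91 ≈ 3.71 doublings → factor 2^3.71 ≈ 13.1.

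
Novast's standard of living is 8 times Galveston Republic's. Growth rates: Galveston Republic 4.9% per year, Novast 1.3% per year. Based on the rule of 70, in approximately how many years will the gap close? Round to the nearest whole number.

Galveston Republic gains on Novast at 4.9% − 1.3% = 3.6 points a year.
At that relative rate the gap halves every 70/3.6 ≈ 19.44 years.
An 8 times gap closes after 3 halvings: 3 × 19.44 ≈ 58 years.

≈ 58 years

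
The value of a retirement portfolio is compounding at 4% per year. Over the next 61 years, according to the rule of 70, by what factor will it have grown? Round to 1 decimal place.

about 11.2 times

Doubles every ≈ 17.50 years (70/4).
61 years is 3.49 doublings; 2^3.49 ≈ 11.2×.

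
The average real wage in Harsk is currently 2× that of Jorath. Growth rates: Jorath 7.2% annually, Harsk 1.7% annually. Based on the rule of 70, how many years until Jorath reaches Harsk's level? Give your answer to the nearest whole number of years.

The growth-rate gap is 7.2% − 1.7% = 5.5 percentage points.
So the ratio between them halves every 70/5.5 ≈ 12.73 years.
A 2× gap closes after 1 halving: 1 × 12.73 ≈ 13 years.

roughly 13 years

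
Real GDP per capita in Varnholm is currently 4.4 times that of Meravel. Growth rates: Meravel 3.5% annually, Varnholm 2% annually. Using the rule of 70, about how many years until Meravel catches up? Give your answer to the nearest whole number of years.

What matters is the difference: 1.5 pp.
Rule of 70 on the gap: the ratio halves every 70/1.5 ≈ 46.67 years.
A 4.4 times gap takes log₂(4.4) ≈ 2.14 halvings to close: 2.14 × 46.67 ≈ 100 years.

≈ 100 years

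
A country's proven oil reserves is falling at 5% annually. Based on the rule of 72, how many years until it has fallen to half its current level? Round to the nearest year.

The rule works in reverse for decay: 72/5 ≈ 14.40 years to halve.

approximately 14 years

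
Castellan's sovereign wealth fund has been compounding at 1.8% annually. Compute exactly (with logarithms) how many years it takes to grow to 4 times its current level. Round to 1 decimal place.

77.7 years

t = ln(4) / ln(1 + 0.018) = 1.3863 / 0.017840 ≈ 77.71.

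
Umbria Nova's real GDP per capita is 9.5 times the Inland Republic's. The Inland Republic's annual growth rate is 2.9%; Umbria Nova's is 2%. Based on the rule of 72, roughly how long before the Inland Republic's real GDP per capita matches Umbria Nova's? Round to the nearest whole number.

The growth-rate gap is 2.9% − 2% = 0.9 percentage points.
So the ratio between them halves every 72/0.9 ≈ 80.00 years.
A 9.5 times gap takes log₂(9.5) ≈ 3.25 halvings to close: 3.25 × 80.00 ≈ 260 years.

approximately 260 years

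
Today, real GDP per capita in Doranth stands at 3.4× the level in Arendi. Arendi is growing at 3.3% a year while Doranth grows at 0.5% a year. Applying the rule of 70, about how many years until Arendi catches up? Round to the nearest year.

What matters is the difference: 2.8 pp.
Rule of 70 on the gap: the ratio halves every 70/2.8 ≈ 25.00 years.
A 3.4× gap takes log₂(3.4) ≈ 1.77 halvings to close: 1.77 × 25.00 ≈ 44 years.

approximately 44 years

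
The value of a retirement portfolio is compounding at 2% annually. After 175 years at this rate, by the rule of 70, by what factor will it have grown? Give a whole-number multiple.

roughly 32 times

At 2% one doubling takes ≈ 35.00 years; 175 years is 5 of them, so ×32.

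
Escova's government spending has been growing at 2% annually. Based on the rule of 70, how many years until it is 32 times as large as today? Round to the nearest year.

175 years

At 2% it doubles every 70/2 ≈ 35.00 years.
32× is 5 doublings, so 5 × 35.00 ≈ 175 years.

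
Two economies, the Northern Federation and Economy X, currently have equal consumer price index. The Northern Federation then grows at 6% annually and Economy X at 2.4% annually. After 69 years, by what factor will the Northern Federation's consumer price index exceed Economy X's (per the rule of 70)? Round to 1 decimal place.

around 11.7 times

Rate gap = 6% − 2.4% = 3.6 points.
The ratio doubles every 70/3.6 ≈ 19.44 years.
69/19.44 ≈ 3.55 doublings → ratio ≈ 2^3.55 ≈ 11.7.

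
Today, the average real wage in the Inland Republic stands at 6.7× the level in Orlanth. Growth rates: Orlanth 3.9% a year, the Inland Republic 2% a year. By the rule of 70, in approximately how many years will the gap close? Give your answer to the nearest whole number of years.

Orlanth gains on the Inland Republic at 3.9% − 2% = 1.9 points a year.
At that relative rate the gap halves every 70/1.9 ≈ 36.84 years.
A 6.7× gap takes log₂(6.7) ≈ 2.74 halvings to close: 2.74 × 36.84 ≈ 101 years.

101 years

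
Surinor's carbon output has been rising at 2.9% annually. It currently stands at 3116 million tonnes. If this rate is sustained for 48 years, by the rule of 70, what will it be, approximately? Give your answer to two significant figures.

It doubles every 70/2.9 ≈ 24.14 years, so 48 years is 1.99 doublings.
2^1.99 ≈ 3.97; 3116 × 3.97 ≈ 12000 million tonnes.

roughly 12000 million tonnes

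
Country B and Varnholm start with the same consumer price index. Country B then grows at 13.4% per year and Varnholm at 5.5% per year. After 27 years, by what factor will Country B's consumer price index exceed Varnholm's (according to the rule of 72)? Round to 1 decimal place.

Rate gap = 13.4% − 5.5% = 7.9 points.
The ratio doubles every 72/7.9 ≈ 9.11 years.
27/9.11 ≈ 2.96 doublings → ratio ≈ 2^2.96 ≈ 7.8.

≈ 7.8 times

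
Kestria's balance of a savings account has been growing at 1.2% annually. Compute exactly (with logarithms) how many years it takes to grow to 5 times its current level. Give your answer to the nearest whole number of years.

135 years

t = ln(5) / ln(1 + 0.012) = 1.6094 / 0.011929 ≈ 134.91.
≈ 135 years.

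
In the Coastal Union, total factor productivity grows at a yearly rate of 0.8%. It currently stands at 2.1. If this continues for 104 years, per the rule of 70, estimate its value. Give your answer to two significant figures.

roughly 4.8

It doubles every 70/0.8 ≈ 87.50 years, so 104 years is 1.19 doublings.
2^1.19 ≈ 2.28; 2.1 × 2.28 ≈ 4.8.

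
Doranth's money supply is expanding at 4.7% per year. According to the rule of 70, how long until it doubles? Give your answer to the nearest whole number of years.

≈ 15 years

Doubling time ≈ 70 / 4.7 = 14.89 years.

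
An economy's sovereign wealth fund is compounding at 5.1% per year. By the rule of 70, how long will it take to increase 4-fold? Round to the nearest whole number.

about 27 years

Doubling time ≈ 70/5.1 = 13.73 years.
Getting to 4× needs 2 doublings: 2 × 13.73 ≈ 27 years.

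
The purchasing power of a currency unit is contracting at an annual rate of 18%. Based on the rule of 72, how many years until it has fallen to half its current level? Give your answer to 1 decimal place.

Halving time ≈ 72 / 18 = 4.00 → 4.0 years.

roughly 4.0 years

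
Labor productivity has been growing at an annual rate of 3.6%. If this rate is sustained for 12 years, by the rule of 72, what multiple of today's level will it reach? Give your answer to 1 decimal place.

about 1.5 times

Doubles every ≈ 20.00 years (72/3.6).
12 years is 0.60 doublings; 2^0.60 ≈ 1.5×.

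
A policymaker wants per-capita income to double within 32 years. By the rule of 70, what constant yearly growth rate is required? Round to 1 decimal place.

70 / 32 ≈ 2.19, so about 2.2% per year.

≈ 2.2% per year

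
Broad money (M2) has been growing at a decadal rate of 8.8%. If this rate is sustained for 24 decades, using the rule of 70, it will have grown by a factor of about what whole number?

Doubling time ≈ 70/8.8 = 7.95 decades.
24/7.95 ≈ 3 doublings, so about 2^3 = 8×.

8 times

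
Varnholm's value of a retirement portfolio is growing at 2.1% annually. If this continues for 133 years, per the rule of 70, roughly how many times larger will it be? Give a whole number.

roughly 16 times

Doubling time ≈ 70/2.1 = 33.33 years.
133/33.33 ≈ 4 doublings, so about 2^4 = 16×.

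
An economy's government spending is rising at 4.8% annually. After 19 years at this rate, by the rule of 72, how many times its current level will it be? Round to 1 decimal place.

Doubling time ≈ 72/4.8 = 15.00 years.
19 years / 15.00 ≈ 1.27 doublings → factor 2^1.27 ≈ 2.4.

2.4 times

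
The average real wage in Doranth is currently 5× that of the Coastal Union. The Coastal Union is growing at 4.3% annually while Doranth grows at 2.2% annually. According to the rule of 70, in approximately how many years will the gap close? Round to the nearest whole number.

The growth-rate gap is 4.3% − 2.2% = 2.1 percentage points.
So the ratio between them halves every 70/2.1 ≈ 33.33 years.
A 5× gap takes log₂(5) ≈ 2.32 halvings to close: 2.32 × 33.33 ≈ 77 years.

approximately 77 years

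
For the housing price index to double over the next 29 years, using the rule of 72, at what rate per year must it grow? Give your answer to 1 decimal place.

roughly 2.5%

72 / 29 ≈ 2.48, so about 2.5% per year.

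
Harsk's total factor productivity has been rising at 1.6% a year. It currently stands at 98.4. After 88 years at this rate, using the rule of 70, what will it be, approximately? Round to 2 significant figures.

around 400

It doubles every 70/1.6 ≈ 43.75 years, so 88 years is 2.01 doublings.
2^2.01 ≈ 4.03; 98.4 × 4.03 ≈ 400.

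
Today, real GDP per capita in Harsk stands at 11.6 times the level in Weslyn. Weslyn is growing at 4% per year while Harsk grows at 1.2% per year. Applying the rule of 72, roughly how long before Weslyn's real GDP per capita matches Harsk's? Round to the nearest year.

around 91 years

Weslyn gains on Harsk at 4% − 1.2% = 2.8 points a year.
At that relative rate the gap halves every 72/2.8 ≈ 25.71 years.
An 11.6 times gap takes log₂(11.6) ≈ 3.54 halvings to close: 3.54 × 25.71 ≈ 91 years.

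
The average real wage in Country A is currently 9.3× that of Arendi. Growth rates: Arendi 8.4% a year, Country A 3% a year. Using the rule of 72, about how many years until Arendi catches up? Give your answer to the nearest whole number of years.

roughly 43 years

What matters is the difference: 5.4 pp.
Rule of 72 on the gap: the ratio halves every 72/5.4 ≈ 13.33 years.
A 9.3× gap takes log₂(9.3) ≈ 3.22 halvings to close: 3.22 × 13.33 ≈ 43 years.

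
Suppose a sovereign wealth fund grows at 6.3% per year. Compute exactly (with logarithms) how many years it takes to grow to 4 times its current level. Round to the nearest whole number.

23 years

t = ln(4) / ln(1 + 0.063) = 1.3863 / 0.061095 ≈ 22.69.
≈ 23 years.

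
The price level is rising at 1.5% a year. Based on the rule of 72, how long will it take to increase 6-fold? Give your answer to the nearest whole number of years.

One doubling takes 72/1.5 = 48.00 years.
Reaching 6× takes log₂(6) ≈ 2.58 doublings.
2.58 × 48.00 ≈ 124 years.

≈ 124 years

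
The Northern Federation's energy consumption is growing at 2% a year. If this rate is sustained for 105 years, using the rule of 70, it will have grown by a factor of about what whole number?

roughly 8 times

70/2 ≈ 35.00 years per doubling.
105 years fits 3 doublings: 2^3 = 8.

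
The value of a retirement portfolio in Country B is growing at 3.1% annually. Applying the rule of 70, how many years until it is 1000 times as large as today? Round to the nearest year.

One doubling takes 70/3.1 = 22.58 years.
1000× is log₂ 1000 ≈ 9.97 doublings, so ≈ 9.97 × 22.58 = 225 years.

about 225 years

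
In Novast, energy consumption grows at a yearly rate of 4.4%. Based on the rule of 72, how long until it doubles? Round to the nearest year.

Doubling time ≈ 72 / 4.4 = 16.36 years.

roughly 16 years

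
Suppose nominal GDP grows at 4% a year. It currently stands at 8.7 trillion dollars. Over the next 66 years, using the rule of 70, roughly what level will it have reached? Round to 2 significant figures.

roughly 120 trillion dollars

Doubling time ≈ 70/4 = 17.50 years.
66 years is 66/17.50 ≈ 3.77 doublings, a factor of 2^3.77 ≈ 13.64.
8.7 × 13.64 ≈ 120 trillion dollars.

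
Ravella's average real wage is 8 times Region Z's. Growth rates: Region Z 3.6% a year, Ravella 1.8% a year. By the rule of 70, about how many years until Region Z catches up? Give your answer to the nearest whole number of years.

≈ 117 years

Region Z gains on Ravella at 3.6% − 1.8% = 1.8 points a year.
At that relative rate the gap halves every 70/1.8 ≈ 38.89 years.
An 8 times gap closes after 3 halvings: 3 × 38.89 ≈ 117 years.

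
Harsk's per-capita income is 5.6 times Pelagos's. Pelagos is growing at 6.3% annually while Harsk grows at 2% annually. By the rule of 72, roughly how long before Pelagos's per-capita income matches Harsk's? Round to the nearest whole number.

What matters is the difference: 4.3 pp.
Rule of 72 on the gap: the ratio halves every 72/4.3 ≈ 16.74 years.
A 5.6 times gap takes log₂(5.6) ≈ 2.49 halvings to close: 2.49 × 16.74 ≈ 42 years.

≈ 42 years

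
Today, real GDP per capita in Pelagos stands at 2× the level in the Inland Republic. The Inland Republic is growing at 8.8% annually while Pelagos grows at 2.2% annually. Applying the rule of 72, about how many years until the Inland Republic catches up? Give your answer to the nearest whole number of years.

≈ 11 years

The growth-rate gap is 8.8% − 2.2% = 6.6 percentage points.
So the ratio between them halves every 72/6.6 ≈ 10.91 years.
A 2× gap closes after 1 halving: 1 × 10.91 ≈ 11 years.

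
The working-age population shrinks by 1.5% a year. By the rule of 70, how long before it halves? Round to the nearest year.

roughly 47 years

The rule works in reverse for decay: 70/1.5 ≈ 46.67 years to halve.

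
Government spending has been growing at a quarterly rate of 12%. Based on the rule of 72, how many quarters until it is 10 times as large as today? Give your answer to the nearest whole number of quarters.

roughly 20 quarters

Doubling time ≈ 72/12 = 6.00 quarters.
10× is log₂ 10 ≈ 3.32 doublings, so ≈ 3.32 × 6.00 = 20 quarters.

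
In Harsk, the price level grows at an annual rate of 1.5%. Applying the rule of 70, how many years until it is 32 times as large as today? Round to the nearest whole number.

233 years

Doubling time ≈ 70/1.5 = 46.67 years.
Getting to 32× needs 5 doublings: 5 × 46.67 ≈ 233 years.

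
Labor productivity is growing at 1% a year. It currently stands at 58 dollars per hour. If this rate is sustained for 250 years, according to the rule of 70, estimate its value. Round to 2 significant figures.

roughly 690 dollars per hour

It doubles every 70/1 ≈ 70.00 years, so 250 years is 3.57 doublings.
2^3.57 ≈ 11.88; 58 × 11.88 ≈ 690 dollars per hour.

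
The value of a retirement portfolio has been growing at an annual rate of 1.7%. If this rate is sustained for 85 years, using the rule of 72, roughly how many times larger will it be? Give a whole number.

approximately 4 times

At 1.7% one doubling takes ≈ 42.35 years; 85 years is 2 of them, so ×4.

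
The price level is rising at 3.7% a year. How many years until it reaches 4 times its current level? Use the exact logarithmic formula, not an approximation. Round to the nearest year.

38 years

t = ln(4) / ln(1 + 0.037) = 1.3863 / 0.036332 ≈ 38.16.
≈ 38 years.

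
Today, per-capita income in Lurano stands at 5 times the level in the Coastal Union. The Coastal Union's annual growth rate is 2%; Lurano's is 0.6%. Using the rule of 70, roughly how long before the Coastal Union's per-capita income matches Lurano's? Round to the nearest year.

≈ 116 years

What matters is the difference: 1.4 pp.
Rule of 70 on the gap: the ratio halves every 70/1.4 ≈ 50.00 years.
A 5 times gap takes log₂(5) ≈ 2.32 halvings to close: 2.32 × 50.00 ≈ 116 years.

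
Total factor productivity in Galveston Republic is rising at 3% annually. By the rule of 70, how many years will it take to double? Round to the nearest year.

70/3 ≈ 23.33, so it doubles roughly every 23 years.

≈ 23 years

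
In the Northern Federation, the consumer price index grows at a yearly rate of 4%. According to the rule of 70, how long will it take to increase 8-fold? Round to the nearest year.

≈ 53 years

At 4% it doubles every 70/4 ≈ 17.50 years.
8× is 3 doublings, so 3 × 17.50 ≈ 53 years.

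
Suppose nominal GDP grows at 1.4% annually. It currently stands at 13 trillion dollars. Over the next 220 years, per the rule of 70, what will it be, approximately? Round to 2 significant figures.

It doubles every 70/1.4 ≈ 50.00 years, so 220 years is 4.40 doublings.
2^4.40 ≈ 21.11; 13 × 21.11 ≈ 270 trillion dollars.

270 trillion dollars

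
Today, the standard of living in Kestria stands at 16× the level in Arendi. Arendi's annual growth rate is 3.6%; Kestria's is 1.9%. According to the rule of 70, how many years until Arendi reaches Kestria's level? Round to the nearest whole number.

around 165 years

What matters is the difference: 1.7 pp.
Rule of 70 on the gap: the ratio halves every 70/1.7 ≈ 41.18 years.
A 16× gap closes after 4 halvings: 4 × 41.18 ≈ 165 years.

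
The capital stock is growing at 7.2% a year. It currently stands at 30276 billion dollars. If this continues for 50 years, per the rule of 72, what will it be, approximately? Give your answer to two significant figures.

Doubling time ≈ 72/7.2 = 10.00 years.
50 years is 50/10.00 ≈ 5.00 doublings, a factor of 2^5.00 ≈ 32.00.
30276 × 32.00 ≈ 970000 billion dollars.

≈ 970000 billion dollars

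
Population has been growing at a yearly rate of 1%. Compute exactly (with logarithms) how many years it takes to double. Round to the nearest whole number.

t = ln(2) / ln(1 + 0.01) = 0.6931 / 0.009950 ≈ 69.66.
≈ 70 years.

70 years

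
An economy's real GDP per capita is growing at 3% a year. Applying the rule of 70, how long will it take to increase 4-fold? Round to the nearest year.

One doubling takes 70/3 = 23.33 years.
4× is 2 doublings, so 2 × 23.33 ≈ 47 years.

roughly 47 years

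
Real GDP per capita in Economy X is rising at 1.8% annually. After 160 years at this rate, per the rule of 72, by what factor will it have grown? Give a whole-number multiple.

roughly 16 times

Doubling time ≈ 72/1.8 = 40.00 years.
160/40.00 ≈ 4 doublings, so about 2^4 = 16×.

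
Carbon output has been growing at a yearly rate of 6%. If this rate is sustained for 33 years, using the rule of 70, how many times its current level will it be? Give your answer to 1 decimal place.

Doubles every ≈ 11.67 years (70/6).
33 years is 2.83 doublings; 2^2.83 ≈ 7.1×.

roughly 7.1 times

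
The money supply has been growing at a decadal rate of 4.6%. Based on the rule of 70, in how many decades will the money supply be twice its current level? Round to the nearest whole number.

Doubling time ≈ 70 / 4.6 = 15.22 decades.

15 decades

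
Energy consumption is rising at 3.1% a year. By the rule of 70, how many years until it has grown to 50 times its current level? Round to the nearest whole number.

Doubling time ≈ 70/3.1 = 22.58 years.
Reaching 50× takes log₂(50) ≈ 5.64 doublings.
5.64 × 22.58 ≈ 127 years.

around 127 years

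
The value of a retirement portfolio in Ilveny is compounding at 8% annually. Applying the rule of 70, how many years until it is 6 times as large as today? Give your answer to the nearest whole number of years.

roughly 23 years

At 8% it doubles every 70/8 ≈ 8.75 years.
Reaching 6× takes log₂(6) ≈ 2.58 doublings.
2.58 × 8.75 ≈ 23 years.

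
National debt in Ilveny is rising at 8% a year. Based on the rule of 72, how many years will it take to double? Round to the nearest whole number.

around 9 years

Doubling time ≈ 72 / 8 = 9.00 years.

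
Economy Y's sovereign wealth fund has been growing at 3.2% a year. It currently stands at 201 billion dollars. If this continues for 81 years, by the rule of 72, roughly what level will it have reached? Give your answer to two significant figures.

approximately 2400 billion dollars

Doubling time ≈ 72/3.2 = 22.50 years.
81 years is 81/22.50 ≈ 3.60 doublings, a factor of 2^3.60 ≈ 12.13.
201 × 12.13 ≈ 2400 billion dollars.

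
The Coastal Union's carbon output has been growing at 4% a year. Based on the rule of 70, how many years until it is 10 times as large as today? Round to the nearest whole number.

roughly 58 years

One doubling takes 70/4 = 17.50 years.
10× is log₂ 10 ≈ 3.32 doublings, so ≈ 3.32 × 17.50 = 58 years.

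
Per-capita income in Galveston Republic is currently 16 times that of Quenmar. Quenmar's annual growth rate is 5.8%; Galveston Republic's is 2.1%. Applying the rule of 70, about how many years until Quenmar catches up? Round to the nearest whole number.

Quenmar gains on Galveston Republic at 5.8% − 2.1% = 3.7 points a year.
At that relative rate the gap halves every 70/3.7 ≈ 18.92 years.
A 16 times gap closes after 4 halvings: 4 × 18.92 ≈ 76 years.

around 76 years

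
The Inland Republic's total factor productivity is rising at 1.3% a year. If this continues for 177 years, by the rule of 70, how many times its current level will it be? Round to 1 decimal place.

Doubling time ≈ 70/1.3 = 53.85 years.
177 years / 53.85 ≈ 3.29 doublings → factor 2^3.29 ≈ 9.8.

9.8 times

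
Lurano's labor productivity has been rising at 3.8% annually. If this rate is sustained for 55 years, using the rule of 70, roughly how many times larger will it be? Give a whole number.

roughly 8 times

At 3.8% one doubling takes ≈ 18.42 years; 55 years is 3 of them, so ×8.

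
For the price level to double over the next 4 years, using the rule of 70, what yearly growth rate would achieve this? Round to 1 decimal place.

about 17.5%

70 / 4 ≈ 17.50, so about 17.5% per year.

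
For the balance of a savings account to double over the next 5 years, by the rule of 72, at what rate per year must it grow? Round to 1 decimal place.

roughly 14.4%

72 / 5 ≈ 14.40, so about 14.4% per year.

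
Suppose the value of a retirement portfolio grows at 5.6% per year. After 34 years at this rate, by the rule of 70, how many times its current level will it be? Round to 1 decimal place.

Doubles every ≈ 12.50 years (70/5.6).
34 years is 2.72 doublings; 2^2.72 ≈ 6.6×.

around 6.6 times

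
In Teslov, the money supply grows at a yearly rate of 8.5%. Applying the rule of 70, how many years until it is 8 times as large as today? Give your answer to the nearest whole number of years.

Doubling time ≈ 70/8.5 = 8.24 years.
8× is 3 doublings, so 3 × 8.24 ≈ 25 years.

25 years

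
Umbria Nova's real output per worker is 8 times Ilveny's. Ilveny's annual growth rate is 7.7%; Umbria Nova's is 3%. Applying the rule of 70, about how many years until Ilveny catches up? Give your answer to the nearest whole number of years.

The growth-rate gap is 7.7% − 3% = 4.7 percentage points.
So the ratio between them halves every 70/4.7 ≈ 14.89 years.
An 8 times gap closes after 3 halvings: 3 × 14.89 ≈ 45 years.

roughly 45 years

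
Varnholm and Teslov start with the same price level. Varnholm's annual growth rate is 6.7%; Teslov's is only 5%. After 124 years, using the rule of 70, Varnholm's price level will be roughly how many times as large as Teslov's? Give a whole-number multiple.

roughly 8 times

Rate gap = 6.7% − 5% = 1.7 points.
The ratio doubles every 70/1.7 ≈ 41.18 years.
124/41.18 ≈ 3.01 doublings → ratio ≈ 2^3.01 ≈ 8.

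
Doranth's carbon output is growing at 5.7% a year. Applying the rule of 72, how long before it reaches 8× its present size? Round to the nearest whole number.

around 38 years

At 5.7% it doubles every 72/5.7 ≈ 12.63 years.
8× is 3 doublings, so 3 × 12.63 ≈ 38 years.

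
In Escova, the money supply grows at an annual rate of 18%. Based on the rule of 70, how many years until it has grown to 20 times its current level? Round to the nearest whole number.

around 17 years

Doubling time ≈ 70/18 = 3.89 years.
20× is log₂ 20 ≈ 4.32 doublings, so ≈ 4.32 × 3.89 = 17 years.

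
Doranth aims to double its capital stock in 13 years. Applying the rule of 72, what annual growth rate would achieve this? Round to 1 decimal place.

72 / 13 ≈ 5.54, so about 5.5% a year.

5.5% a year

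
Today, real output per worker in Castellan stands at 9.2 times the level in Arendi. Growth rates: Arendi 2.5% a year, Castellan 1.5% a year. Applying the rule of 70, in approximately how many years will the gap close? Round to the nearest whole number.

224 years

The growth-rate gap is 2.5% − 1.5% = 1 percentage point.
So the ratio between them halves every 70/1 ≈ 70.00 years.
A 9.2 times gap takes log₂(9.2) ≈ 3.20 halvings to close: 3.20 × 70.00 ≈ 224 years.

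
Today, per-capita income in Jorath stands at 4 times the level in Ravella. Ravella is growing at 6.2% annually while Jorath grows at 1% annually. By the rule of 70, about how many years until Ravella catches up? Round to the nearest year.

about 27 years

The growth-rate gap is 6.2% − 1% = 5.2 percentage points.
So the ratio between them halves every 70/5.2 ≈ 13.46 years.
A 4 times gap closes after 2 halvings: 2 × 13.46 ≈ 27 years.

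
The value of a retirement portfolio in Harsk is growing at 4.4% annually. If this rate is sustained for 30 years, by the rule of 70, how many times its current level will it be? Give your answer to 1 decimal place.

Doubling time ≈ 70/4.4 = 15.91 years.
30 years / 15.91 ≈ 1.89 doublings → factor 2^1.89 ≈ 3.7.

about 3.7 times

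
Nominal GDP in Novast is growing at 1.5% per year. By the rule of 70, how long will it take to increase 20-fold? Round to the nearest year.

about 202 years

One doubling takes 70/1.5 = 46.67 years.
20× is log₂ 20 ≈ 4.32 doublings, so ≈ 4.32 × 46.67 = 202 years.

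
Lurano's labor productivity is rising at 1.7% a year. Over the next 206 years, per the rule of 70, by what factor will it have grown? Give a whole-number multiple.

about 32 times

At 1.7% one doubling takes ≈ 41.18 years; 206 years is 5 of them, so ×32.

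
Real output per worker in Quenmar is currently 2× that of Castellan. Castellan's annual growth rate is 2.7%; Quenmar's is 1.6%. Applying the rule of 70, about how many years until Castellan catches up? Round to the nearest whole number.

The growth-rate gap is 2.7% − 1.6% = 1.1 percentage points.
So the ratio between them halves every 70/1.1 ≈ 63.64 years.
A 2× gap closes after 1 halving: 1 × 63.64 ≈ 64 years.

around 64 years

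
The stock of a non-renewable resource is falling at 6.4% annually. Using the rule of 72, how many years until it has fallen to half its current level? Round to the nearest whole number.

Halving time ≈ 72 / 6.4 = 11.25 → 11 years.

roughly 11 years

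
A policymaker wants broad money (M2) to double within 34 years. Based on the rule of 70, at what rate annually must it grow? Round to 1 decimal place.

2.1%

70 / 34 ≈ 2.06, so about 2.1% annually.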